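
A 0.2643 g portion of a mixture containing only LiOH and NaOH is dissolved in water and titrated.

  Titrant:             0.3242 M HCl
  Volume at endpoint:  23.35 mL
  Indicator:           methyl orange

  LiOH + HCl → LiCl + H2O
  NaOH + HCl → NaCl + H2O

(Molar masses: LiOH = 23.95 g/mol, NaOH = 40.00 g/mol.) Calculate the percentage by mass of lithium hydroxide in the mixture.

21.74 %

n(HCl) = 0.02335 × 0.3242 = 7.570 × 10^-3 mol
Let x = n(LiOH), y = n(NaOH).
Titrant: 1x + 1y = 7.570 × 10^-3;  mass: 23.95x + 40.00y = 0.2643
Solving, x = 2.399 × 10^-3 mol, y = 5.171 × 10^-3 mol
mass of LiOH = 2.399 × 10^-3 × 23.95 = 0.05745 g
% LiOH = 0.05745 / 0.2643 × 100 = 21.74 %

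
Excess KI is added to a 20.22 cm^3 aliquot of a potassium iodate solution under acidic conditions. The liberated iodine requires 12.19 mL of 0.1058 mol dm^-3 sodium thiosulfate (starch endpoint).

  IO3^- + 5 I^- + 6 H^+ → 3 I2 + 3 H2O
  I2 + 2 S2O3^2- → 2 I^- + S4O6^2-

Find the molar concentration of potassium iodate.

n(S2O3^2-) = 0.01219 × 0.1058 = 1.290 × 10^-3 mol
n(I2) = n(S2O3^2-)/2 = 6.449 × 10^-4 mol
From the 1:3 ratio, n(IO3^-) in the aliquot = 1/3 × 6.449 × 10^-4 = 2.150 × 10^-4 mol
[IO3^-] = 2.150 × 10^-4 / 0.02022 = 0.01063 mol/L

0.01063 mol/L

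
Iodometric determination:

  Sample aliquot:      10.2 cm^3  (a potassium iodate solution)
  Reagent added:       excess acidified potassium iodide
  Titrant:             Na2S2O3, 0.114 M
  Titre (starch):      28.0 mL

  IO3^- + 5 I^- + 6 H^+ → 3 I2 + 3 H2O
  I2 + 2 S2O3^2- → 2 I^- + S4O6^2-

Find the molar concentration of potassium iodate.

0.0522 M

n(S2O3^2-) = 0.0280 × 0.114 = 3.19 × 10^-3 mol
n(I2) = n(S2O3^2-)/2 = 1.60 × 10^-3 mol
From the 1:3 ratio, n(IO3^-) in the aliquot = 1/3 × 1.60 × 10^-3 = 5.32 × 10^-4 mol
[IO3^-] = 5.32 × 10^-4 / 0.0102 = 0.0522 mol/L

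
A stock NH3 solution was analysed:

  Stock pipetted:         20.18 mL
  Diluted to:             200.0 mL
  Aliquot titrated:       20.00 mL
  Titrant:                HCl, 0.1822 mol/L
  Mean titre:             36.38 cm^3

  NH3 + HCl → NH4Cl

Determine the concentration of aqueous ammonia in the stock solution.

3.285 mol/L

n(HCl) = 0.03638 × 0.1822 = 6.628 × 10^-3 mol
n(NH3) in the aliquot = 6.628 × 10^-3 mol (1:1 ratio)
[NH3]_dilute = 6.628 × 10^-3 / 0.02000 = 0.3314 mol/L
Dilution factor = 200.0 / 20.18 = 9.911
[NH3]_stock = 0.3314 × 9.911 = 3.285 mol/L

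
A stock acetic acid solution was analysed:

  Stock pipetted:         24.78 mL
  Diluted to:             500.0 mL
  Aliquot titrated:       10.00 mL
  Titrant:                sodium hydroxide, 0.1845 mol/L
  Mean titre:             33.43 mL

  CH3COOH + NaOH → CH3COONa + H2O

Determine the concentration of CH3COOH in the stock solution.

12.45 mol/L

n(NaOH) = 0.03343 × 0.1845 = 6.168 × 10^-3 mol
n(CH3COOH) in the aliquot = 6.168 × 10^-3 mol (1:1 ratio)
[CH3COOH]_dilute = 6.168 × 10^-3 / 0.01000 = 0.6168 mol/L
Dilution factor = 500.0 / 24.78 = 20.18
[CH3COOH]_stock = 0.6168 × 20.18 = 12.45 mol/L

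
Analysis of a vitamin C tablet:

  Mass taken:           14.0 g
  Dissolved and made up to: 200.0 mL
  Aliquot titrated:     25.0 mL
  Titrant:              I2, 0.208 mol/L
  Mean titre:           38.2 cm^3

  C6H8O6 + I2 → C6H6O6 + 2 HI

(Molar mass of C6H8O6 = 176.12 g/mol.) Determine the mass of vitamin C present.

n(I2) per titration = 0.0382 × 0.208 = 7.95 × 10^-3 mol
n(C6H8O6) in each aliquot = 7.95 × 10^-3 mol (1:1 ratio)
n(C6H8O6) in the whole flask = 7.95 × 10^-3 × 200.0/25.0 = 0.0636 mol
mass of C6H8O6 = 0.0636 × 176.12 = 11.2 g

11.2 g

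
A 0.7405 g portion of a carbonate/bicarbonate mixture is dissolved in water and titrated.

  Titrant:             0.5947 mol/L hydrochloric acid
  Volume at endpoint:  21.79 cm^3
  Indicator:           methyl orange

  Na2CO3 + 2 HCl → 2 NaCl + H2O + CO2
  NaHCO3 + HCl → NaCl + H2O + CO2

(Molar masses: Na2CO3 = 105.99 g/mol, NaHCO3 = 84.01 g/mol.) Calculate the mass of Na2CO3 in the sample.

0.5949 g

n(HCl) = 0.02179 × 0.5947 = 0.01296 mol
Let x = n(Na2CO3), y = n(NaHCO3).
Titrant: 2x + 1y = 0.01296;  mass: 105.99x + 84.01y = 0.7405
Solving, x = 5.613 × 10^-3 mol, y = 1.733 × 10^-3 mol
mass of Na2CO3 = 5.613 × 10^-3 × 105.99 = 0.5949 g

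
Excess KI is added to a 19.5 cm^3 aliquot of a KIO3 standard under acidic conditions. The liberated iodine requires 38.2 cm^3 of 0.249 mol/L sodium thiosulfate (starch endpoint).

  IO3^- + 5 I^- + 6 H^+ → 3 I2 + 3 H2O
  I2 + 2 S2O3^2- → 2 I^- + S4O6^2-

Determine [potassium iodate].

n(S2O3^2-) = 0.0382 × 0.249 = 9.51 × 10^-3 mol
n(I2) = n(S2O3^2-)/2 = 4.76 × 10^-3 mol
From the 1:3 ratio, n(IO3^-) in the aliquot = 1/3 × 4.76 × 10^-3 = 1.59 × 10^-3 mol
[IO3^-] = 1.59 × 10^-3 / 0.0195 = 0.0813 mol/L

0.0813 mol/L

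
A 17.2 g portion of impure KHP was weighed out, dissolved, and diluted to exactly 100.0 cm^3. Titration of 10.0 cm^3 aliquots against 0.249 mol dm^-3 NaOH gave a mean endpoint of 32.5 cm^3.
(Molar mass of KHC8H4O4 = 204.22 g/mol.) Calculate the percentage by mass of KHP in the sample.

KHC8H4O4 + NaOH → KNaC8H4O4 + H2O
n(NaOH) per titration = 0.0325 × 0.249 = 8.09 × 10^-3 mol
n(KHC8H4O4) in each aliquot = 8.09 × 10^-3 mol (1:1 ratio)
n(KHC8H4O4) in the whole flask = 8.09 × 10^-3 × 100.0/10.0 = 0.0809 mol
mass of KHC8H4O4 = 0.0809 × 204.22 = 16.5 g
% KHC8H4O4 = 16.5 / 17.2 × 100 = 96.1 %

96.1 %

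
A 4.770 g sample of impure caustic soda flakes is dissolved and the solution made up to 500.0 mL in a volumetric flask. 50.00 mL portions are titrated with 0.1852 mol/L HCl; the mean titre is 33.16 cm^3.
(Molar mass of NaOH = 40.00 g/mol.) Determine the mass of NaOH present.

NaOH + HCl → NaCl + H2O
n(HCl) per titration = 0.03316 × 0.1852 = 6.141 × 10^-3 mol
n(NaOH) in each aliquot = 6.141 × 10^-3 mol (1:1 ratio)
n(NaOH) in the whole flask = 6.141 × 10^-3 × 500.0/50.00 = 0.06141 mol
mass of NaOH = 0.06141 × 40.00 = 2.456 g

2.456 g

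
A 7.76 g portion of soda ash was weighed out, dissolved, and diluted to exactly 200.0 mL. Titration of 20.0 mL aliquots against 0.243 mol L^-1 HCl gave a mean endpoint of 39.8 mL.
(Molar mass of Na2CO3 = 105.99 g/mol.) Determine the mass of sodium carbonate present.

5.13 g

Na2CO3 + 2 HCl → 2 NaCl + H2O + CO2
n(HCl) per titration = 0.0398 × 0.243 = 9.67 × 10^-3 mol
From the 1:2 ratio, n(Na2CO3) in each aliquot = 1/2 × 9.67 × 10^-3 = 4.84 × 10^-3 mol
n(Na2CO3) in the whole flask = 4.84 × 10^-3 × 200.0/20.0 = 0.0484 mol
mass of Na2CO3 = 0.0484 × 105.99 = 5.13 g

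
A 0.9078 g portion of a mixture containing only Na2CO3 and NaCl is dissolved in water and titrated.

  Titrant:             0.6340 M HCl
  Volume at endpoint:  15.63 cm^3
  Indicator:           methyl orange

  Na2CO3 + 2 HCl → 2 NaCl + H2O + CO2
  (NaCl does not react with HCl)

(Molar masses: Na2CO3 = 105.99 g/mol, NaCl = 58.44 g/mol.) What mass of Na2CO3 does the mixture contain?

n(HCl) = 0.01563 × 0.6340 = 9.909 × 10^-3 mol
Let x = n(Na2CO3), y = n(NaCl).
Titrant: 2x = 9.909 × 10^-3;  mass: 105.99x + 58.44y = 0.9078
Solving, x = 4.955 × 10^-3 mol, y = 6.548 × 10^-3 mol
mass of Na2CO3 = 4.955 × 10^-3 × 105.99 = 0.5251 g

0.5251 g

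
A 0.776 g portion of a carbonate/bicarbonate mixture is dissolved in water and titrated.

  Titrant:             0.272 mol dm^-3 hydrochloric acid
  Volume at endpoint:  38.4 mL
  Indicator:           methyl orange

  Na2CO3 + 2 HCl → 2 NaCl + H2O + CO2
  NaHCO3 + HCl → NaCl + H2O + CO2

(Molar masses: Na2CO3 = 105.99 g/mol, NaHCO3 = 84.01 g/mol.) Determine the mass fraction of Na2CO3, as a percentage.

22.3 %

n(HCl) = 0.0384 × 0.272 = 0.0104 mol
Let x = n(Na2CO3), y = n(NaHCO3).
Titrant: 2x + 1y = 0.0104;  mass: 105.99x + 84.01y = 0.776
Solving, x = 1.64 × 10^-3 mol, y = 7.17 × 10^-3 mol
mass of Na2CO3 = 1.64 × 10^-3 × 105.99 = 0.173 g
% Na2CO3 = 0.173 / 0.776 × 100 = 22.3 %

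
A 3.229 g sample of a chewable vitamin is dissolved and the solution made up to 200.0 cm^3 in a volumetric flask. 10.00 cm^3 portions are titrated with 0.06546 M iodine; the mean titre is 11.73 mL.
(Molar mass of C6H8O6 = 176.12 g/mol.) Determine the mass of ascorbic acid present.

C6H8O6 + I2 → C6H6O6 + 2 HI
n(I2) per titration = 0.01173 × 0.06546 = 7.678 × 10^-4 mol
n(C6H8O6) in each aliquot = 7.678 × 10^-4 mol (1:1 ratio)
n(C6H8O6) in the whole flask = 7.678 × 10^-4 × 200.0/10.00 = 0.01536 mol
mass of C6H8O6 = 0.01536 × 176.12 = 2.705 g

2.705 g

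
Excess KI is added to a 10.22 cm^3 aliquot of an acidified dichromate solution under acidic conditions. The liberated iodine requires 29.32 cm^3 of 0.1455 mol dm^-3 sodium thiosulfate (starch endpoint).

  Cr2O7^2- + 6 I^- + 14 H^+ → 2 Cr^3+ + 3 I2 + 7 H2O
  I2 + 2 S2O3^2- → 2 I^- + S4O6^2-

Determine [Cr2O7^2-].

0.06957 mol/L

n(S2O3^2-) = 0.02932 × 0.1455 = 4.266 × 10^-3 mol
n(I2) = n(S2O3^2-)/2 = 2.133 × 10^-3 mol
From the 1:3 ratio, n(Cr2O7^2-) in the aliquot = 1/3 × 2.133 × 10^-3 = 7.110 × 10^-4 mol
[Cr2O7^2-] = 7.110 × 10^-4 / 0.01022 = 0.06957 mol/L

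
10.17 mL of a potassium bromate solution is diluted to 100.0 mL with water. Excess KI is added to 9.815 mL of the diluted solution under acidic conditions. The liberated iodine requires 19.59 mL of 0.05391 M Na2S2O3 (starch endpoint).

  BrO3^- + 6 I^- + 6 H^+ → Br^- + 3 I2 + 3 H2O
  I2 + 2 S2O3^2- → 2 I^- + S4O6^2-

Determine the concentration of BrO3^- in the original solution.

0.1763 M

n(S2O3^2-) = 0.01959 × 0.05391 = 1.056 × 10^-3 mol
n(I2) = n(S2O3^2-)/2 = 5.280 × 10^-4 mol
From the 1:3 ratio, n(BrO3^-) in the aliquot = 1/3 × 5.280 × 10^-4 = 1.760 × 10^-4 mol
[BrO3^-]_dilute = 1.760 × 10^-4 / 0.009815 = 0.01793 mol/L
[BrO3^-]_original = 0.01793 × 100.0/10.17 = 0.1763 mol/L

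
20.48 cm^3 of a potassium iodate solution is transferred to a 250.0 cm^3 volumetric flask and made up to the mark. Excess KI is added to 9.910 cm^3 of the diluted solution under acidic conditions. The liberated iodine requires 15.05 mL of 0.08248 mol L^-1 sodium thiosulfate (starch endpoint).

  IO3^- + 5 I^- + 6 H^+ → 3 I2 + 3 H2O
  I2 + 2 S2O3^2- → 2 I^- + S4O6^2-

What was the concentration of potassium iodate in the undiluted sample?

0.2548 mol/L

n(S2O3^2-) = 0.01505 × 0.08248 = 1.241 × 10^-3 mol
n(I2) = n(S2O3^2-)/2 = 6.207 × 10^-4 mol
From the 1:3 ratio, n(IO3^-) in the aliquot = 1/3 × 6.207 × 10^-4 = 2.069 × 10^-4 mol
[IO3^-]_dilute = 2.069 × 10^-4 / 0.009910 = 0.02088 mol/L
[IO3^-]_original = 0.02088 × 250.0/20.48 = 0.2548 mol/L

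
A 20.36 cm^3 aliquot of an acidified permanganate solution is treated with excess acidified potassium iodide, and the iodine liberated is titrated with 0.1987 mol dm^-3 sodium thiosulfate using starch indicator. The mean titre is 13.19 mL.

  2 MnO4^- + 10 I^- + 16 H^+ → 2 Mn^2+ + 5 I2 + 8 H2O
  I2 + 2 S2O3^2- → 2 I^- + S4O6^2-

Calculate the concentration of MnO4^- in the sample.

0.02575 mol/L

n(S2O3^2-) = 0.01319 × 0.1987 = 2.621 × 10^-3 mol
n(I2) = n(S2O3^2-)/2 = 1.310 × 10^-3 mol
From the 2:5 ratio, n(MnO4^-) in the aliquot = 2/5 × 1.310 × 10^-3 = 5.242 × 10^-4 mol
[MnO4^-] = 5.242 × 10^-4 / 0.02036 = 0.02575 mol/L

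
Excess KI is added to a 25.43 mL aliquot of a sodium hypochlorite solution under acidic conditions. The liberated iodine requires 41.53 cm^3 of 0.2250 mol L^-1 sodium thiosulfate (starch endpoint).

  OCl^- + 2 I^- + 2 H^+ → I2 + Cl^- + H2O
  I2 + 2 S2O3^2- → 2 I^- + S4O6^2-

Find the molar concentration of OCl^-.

0.1837 mol/L

n(S2O3^2-) = 0.04153 × 0.2250 = 9.344 × 10^-3 mol
n(I2) = n(S2O3^2-)/2 = 4.672 × 10^-3 mol
n(OCl^-) in the aliquot = 4.672 × 10^-3 mol (1:1 ratio)
[OCl^-] = 4.672 × 10^-3 / 0.02543 = 0.1837 mol/L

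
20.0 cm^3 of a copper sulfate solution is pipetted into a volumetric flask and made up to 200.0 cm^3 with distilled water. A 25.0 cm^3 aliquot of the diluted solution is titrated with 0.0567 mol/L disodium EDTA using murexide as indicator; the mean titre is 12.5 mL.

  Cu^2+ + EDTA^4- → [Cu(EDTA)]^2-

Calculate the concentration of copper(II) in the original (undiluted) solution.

n(EDTA) = 0.0125 × 0.0567 = 7.09 × 10^-4 mol
n(Cu2+) in the aliquot = 7.09 × 10^-4 mol (1:1 ratio)
[Cu2+]_dilute = 7.09 × 10^-4 / 0.0250 = 0.0283 mol/L
Dilution factor = 200.0 / 20.0 = 10.00
[Cu2+]_stock = 0.0283 × 10.00 = 0.283 mol/L

0.283 mol/L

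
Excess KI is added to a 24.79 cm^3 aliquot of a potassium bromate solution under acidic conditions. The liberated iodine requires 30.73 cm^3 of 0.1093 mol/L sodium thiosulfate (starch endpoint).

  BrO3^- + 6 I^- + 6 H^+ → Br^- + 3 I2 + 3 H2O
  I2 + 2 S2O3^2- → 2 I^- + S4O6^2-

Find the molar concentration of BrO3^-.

0.02258 mol/L

n(S2O3^2-) = 0.03073 × 0.1093 = 3.359 × 10^-3 mol
n(I2) = n(S2O3^2-)/2 = 1.679 × 10^-3 mol
From the 1:3 ratio, n(BrO3^-) in the aliquot = 1/3 × 1.679 × 10^-3 = 5.598 × 10^-4 mol
[BrO3^-] = 5.598 × 10^-4 / 0.02479 = 0.02258 mol/L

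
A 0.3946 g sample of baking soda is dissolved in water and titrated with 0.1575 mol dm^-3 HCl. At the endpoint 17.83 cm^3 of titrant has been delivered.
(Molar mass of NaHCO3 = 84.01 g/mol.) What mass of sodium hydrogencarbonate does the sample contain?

0.2359 g

NaHCO3 + HCl → NaCl + H2O + CO2
n(HCl) = 0.01783 L × 0.1575 mol/L = 2.808 × 10^-3 mol
n(NaHCO3) = 2.808 × 10^-3 mol (1:1 ratio)
mass of NaHCO3 = 2.808 × 10^-3 × 84.01 g/mol = 0.2359 g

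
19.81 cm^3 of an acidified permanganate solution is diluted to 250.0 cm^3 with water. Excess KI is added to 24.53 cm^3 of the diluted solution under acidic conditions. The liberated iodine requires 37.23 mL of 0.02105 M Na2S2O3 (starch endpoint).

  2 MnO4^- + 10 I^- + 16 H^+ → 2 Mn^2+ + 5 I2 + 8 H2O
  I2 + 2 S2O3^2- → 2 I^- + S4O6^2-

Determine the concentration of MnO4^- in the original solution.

n(S2O3^2-) = 0.03723 × 0.02105 = 7.837 × 10^-4 mol
n(I2) = n(S2O3^2-)/2 = 3.918 × 10^-4 mol
From the 2:5 ratio, n(MnO4^-) in the aliquot = 2/5 × 3.918 × 10^-4 = 1.567 × 10^-4 mol
[MnO4^-]_dilute = 1.567 × 10^-4 / 0.02453 = 0.006390 mol/L
[MnO4^-]_original = 0.006390 × 250.0/19.81 = 0.08064 mol/L

0.08064 M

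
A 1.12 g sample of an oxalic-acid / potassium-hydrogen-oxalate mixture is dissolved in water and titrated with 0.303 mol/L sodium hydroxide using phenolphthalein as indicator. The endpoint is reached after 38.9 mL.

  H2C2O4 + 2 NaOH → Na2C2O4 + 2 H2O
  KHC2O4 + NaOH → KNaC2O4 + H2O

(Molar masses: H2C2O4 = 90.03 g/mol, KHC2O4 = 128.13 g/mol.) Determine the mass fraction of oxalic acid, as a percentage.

n(NaOH) = 0.0389 × 0.303 = 0.0118 mol
Let x = n(H2C2O4), y = n(KHC2O4).
Titrant: 2x + 1y = 0.0118;  mass: 90.03x + 128.13y = 1.12
Solving, x = 2.35 × 10^-3 mol, y = 7.09 × 10^-3 mol
mass of H2C2O4 = 2.35 × 10^-3 × 90.03 = 0.211 g
% H2C2O4 = 0.211 / 1.12 × 100 = 18.9 %

18.9 %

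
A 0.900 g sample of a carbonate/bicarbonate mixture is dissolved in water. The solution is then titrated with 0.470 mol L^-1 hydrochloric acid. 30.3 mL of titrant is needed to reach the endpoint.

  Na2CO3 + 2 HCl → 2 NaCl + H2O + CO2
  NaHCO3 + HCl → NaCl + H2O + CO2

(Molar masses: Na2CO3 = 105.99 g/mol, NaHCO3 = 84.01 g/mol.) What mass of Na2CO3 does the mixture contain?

0.506 g

n(HCl) = 0.0303 × 0.470 = 0.0142 mol
Let x = n(Na2CO3), y = n(NaHCO3).
Titrant: 2x + 1y = 0.0142;  mass: 105.99x + 84.01y = 0.900
Solving, x = 4.78 × 10^-3 mol, y = 4.68 × 10^-3 mol
mass of Na2CO3 = 4.78 × 10^-3 × 105.99 = 0.506 g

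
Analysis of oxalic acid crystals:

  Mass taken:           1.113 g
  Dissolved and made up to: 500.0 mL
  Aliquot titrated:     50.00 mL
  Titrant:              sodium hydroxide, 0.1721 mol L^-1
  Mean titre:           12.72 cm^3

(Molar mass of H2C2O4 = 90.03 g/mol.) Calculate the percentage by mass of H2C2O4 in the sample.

H2C2O4 + 2 NaOH → Na2C2O4 + 2 H2O
n(NaOH) per titration = 0.01272 × 0.1721 = 2.189 × 10^-3 mol
From the 1:2 ratio, n(H2C2O4) in each aliquot = 1/2 × 2.189 × 10^-3 = 1.095 × 10^-3 mol
n(H2C2O4) in the whole flask = 1.095 × 10^-3 × 500.0/50.00 = 0.01095 mol
mass of H2C2O4 = 0.01095 × 90.03 = 0.9854 g
% H2C2O4 = 0.9854 / 1.113 × 100 = 88.54 %

88.54 %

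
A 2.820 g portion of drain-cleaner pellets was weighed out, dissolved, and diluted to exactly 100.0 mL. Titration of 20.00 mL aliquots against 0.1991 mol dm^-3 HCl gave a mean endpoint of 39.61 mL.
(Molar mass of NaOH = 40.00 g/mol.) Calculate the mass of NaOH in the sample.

NaOH + HCl → NaCl + H2O
n(HCl) per titration = 0.03961 × 0.1991 = 7.886 × 10^-3 mol
n(NaOH) in each aliquot = 7.886 × 10^-3 mol (1:1 ratio)
n(NaOH) in the whole flask = 7.886 × 10^-3 × 100.0/20.00 = 0.03943 mol
mass of NaOH = 0.03943 × 40.00 = 1.577 g

1.577 g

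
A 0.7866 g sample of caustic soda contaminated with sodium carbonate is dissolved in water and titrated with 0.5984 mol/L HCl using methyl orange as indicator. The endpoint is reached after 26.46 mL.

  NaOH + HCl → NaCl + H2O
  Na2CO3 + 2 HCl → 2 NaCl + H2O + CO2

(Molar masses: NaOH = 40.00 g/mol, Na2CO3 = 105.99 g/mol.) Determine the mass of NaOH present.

n(HCl) = 0.02646 × 0.5984 = 0.01583 mol
Let x = n(NaOH), y = n(Na2CO3).
Titrant: 1x + 2y = 0.01583;  mass: 40.00x + 105.99y = 0.7866
Solving, x = 4.040 × 10^-3 mol, y = 5.897 × 10^-3 mol
mass of NaOH = 4.040 × 10^-3 × 40.00 = 0.1616 g

0.1616 g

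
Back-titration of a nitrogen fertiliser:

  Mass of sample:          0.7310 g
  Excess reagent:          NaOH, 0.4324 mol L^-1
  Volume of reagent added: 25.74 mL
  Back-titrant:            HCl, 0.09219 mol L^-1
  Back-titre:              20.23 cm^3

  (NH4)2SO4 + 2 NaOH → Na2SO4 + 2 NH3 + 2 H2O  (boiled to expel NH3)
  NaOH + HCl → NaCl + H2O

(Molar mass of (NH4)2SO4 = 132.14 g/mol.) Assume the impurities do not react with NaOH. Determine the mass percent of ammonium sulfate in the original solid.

n(NaOH) added = 0.02574 × 0.4324 = 0.01113 mol
n(HCl) used in back-titration = 0.02023 × 0.09219 = 1.865 × 10^-3 mol
n(NaOH) left over = 1.865 × 10^-3 mol (1:1 ratio)
n(NaOH) consumed by analyte = 0.01113 − 1.865 × 10^-3 = 9.265 × 10^-3 mol
From the 1:2 ratio, n((NH4)2SO4) = 1/2 × 9.265 × 10^-3 = 4.632 × 10^-3 mol
mass of (NH4)2SO4 = 4.632 × 10^-3 × 132.14 = 0.6121 g
% (NH4)2SO4 = 0.6121 / 0.7310 × 100 = 83.74 %

83.74 %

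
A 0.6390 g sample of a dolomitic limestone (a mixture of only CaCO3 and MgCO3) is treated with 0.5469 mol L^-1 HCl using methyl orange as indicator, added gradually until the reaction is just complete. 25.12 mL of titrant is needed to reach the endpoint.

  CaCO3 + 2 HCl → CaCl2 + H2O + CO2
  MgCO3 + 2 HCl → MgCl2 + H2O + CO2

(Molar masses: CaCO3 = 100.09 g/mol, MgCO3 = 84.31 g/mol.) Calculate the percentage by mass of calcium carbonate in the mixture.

n(HCl) = 0.02512 × 0.5469 = 0.01374 mol
Let x = n(CaCO3), y = n(MgCO3).
Titrant: 2x + 2y = 0.01374;  mass: 100.09x + 84.31y = 0.6390
Solving, x = 3.794 × 10^-3 mol, y = 3.075 × 10^-3 mol
mass of CaCO3 = 3.794 × 10^-3 × 100.09 = 0.3797 g
% CaCO3 = 0.3797 / 0.6390 × 100 = 59.43 %

59.43 %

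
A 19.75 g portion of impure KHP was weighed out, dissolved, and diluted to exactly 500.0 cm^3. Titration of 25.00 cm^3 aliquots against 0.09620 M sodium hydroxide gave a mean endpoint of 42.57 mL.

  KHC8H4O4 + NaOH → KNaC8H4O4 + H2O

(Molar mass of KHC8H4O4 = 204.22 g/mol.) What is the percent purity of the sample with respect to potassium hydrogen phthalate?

n(NaOH) per titration = 0.04257 × 0.09620 = 4.095 × 10^-3 mol
n(KHC8H4O4) in each aliquot = 4.095 × 10^-3 mol (1:1 ratio)
n(KHC8H4O4) in the whole flask = 4.095 × 10^-3 × 500.0/25.00 = 0.08190 mol
mass of KHC8H4O4 = 0.08190 × 204.22 = 16.73 g
% KHC8H4O4 = 16.73 / 19.75 × 100 = 84.69 %

84.69 %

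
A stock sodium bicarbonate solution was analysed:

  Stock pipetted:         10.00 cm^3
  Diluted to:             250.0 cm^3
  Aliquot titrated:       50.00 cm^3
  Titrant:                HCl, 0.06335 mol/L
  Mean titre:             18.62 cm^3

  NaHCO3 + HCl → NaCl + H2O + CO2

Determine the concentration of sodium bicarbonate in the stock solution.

n(HCl) = 0.01862 × 0.06335 = 1.180 × 10^-3 mol
n(NaHCO3) in the aliquot = 1.180 × 10^-3 mol (1:1 ratio)
[NaHCO3]_dilute = 1.180 × 10^-3 / 0.05000 = 0.02359 mol/L
Dilution factor = 250.0 / 10.00 = 25.00
[NaHCO3]_stock = 0.02359 × 25.00 = 0.5898 mol/L

0.5898 mol/L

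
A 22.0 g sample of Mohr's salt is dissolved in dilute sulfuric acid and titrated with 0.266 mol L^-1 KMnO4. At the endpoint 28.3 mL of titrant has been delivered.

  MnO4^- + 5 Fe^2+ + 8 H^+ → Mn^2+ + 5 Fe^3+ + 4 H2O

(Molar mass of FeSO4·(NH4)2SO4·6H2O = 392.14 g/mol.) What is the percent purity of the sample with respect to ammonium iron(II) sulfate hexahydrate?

n(KMnO4) = 0.0283 L × 0.266 mol/L = 7.53 × 10^-3 mol
From the 5:1 ratio, n(FeSO4·(NH4)2SO4·6H2O) = 5/1 × 7.53 × 10^-3 = 0.0376 mol
mass of FeSO4·(NH4)2SO4·6H2O = 0.0376 × 392.14 g/mol = 14.8 g
% FeSO4·(NH4)2SO4·6H2O = 14.8 / 22.0 × 100 = 67.1 %

67.1 %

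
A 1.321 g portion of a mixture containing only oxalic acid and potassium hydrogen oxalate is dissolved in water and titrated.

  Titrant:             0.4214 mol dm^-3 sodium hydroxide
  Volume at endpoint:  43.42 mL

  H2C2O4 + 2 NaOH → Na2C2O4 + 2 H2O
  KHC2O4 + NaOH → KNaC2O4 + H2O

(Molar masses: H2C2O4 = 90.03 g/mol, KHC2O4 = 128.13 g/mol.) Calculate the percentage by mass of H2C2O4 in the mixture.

41.96 %

n(NaOH) = 0.04342 × 0.4214 = 0.01830 mol
Let x = n(H2C2O4), y = n(KHC2O4).
Titrant: 2x + 1y = 0.01830;  mass: 90.03x + 128.13y = 1.321
Solving, x = 6.157 × 10^-3 mol, y = 5.984 × 10^-3 mol
mass of H2C2O4 = 6.157 × 10^-3 × 90.03 = 0.5543 g
% H2C2O4 = 0.5543 / 1.321 × 100 = 41.96 %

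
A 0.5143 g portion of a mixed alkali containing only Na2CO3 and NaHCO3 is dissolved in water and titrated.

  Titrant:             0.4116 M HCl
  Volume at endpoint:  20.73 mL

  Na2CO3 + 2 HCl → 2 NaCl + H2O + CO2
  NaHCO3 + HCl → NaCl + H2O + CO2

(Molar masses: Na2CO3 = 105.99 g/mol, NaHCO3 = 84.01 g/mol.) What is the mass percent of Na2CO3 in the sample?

n(HCl) = 0.02073 × 0.4116 = 8.532 × 10^-3 mol
Let x = n(Na2CO3), y = n(NaHCO3).
Titrant: 2x + 1y = 8.532 × 10^-3;  mass: 105.99x + 84.01y = 0.5143
Solving, x = 3.265 × 10^-3 mol, y = 2.003 × 10^-3 mol
mass of Na2CO3 = 3.265 × 10^-3 × 105.99 = 0.3460 g
% Na2CO3 = 0.3460 / 0.5143 × 100 = 67.28 %

67.28 %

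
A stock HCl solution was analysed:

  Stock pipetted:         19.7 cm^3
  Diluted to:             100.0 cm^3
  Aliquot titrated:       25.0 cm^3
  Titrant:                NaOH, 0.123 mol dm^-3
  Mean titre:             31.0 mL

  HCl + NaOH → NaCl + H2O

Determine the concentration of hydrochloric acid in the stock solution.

0.774 mol/L

n(NaOH) = 0.0310 × 0.123 = 3.81 × 10^-3 mol
n(HCl) in the aliquot = 3.81 × 10^-3 mol (1:1 ratio)
[HCl]_dilute = 3.81 × 10^-3 / 0.0250 = 0.153 mol/L
Dilution factor = 100.0 / 19.7 = 5.076
[HCl]_stock = 0.153 × 5.076 = 0.774 mol/L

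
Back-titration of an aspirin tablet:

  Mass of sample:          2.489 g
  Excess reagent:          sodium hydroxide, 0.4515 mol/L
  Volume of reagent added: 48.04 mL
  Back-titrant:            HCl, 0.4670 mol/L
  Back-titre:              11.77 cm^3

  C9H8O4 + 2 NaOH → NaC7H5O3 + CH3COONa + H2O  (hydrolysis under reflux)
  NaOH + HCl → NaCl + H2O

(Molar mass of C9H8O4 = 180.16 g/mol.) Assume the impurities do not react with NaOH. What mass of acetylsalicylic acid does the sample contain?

n(NaOH) added = 0.04804 × 0.4515 = 0.02169 mol
n(HCl) used in back-titration = 0.01177 × 0.4670 = 5.497 × 10^-3 mol
n(NaOH) left over = 5.497 × 10^-3 mol (1:1 ratio)
n(NaOH) consumed by analyte = 0.02169 − 5.497 × 10^-3 = 0.01619 mol
From the 1:2 ratio, n(C9H8O4) = 1/2 × 0.01619 = 8.097 × 10^-3 mol
mass of C9H8O4 = 8.097 × 10^-3 × 180.16 = 1.459 g

1.459 g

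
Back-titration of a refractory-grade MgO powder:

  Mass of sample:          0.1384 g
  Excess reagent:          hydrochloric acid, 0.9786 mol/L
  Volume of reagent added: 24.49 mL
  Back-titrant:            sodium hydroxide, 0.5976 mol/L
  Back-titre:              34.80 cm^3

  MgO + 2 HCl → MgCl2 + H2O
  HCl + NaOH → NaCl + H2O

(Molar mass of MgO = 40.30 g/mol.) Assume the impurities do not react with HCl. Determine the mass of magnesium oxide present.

n(HCl) added = 0.02449 × 0.9786 = 0.02397 mol
n(NaOH) used in back-titration = 0.03480 × 0.5976 = 0.02080 mol
n(HCl) left over = 0.02080 mol (1:1 ratio)
n(HCl) consumed by analyte = 0.02397 − 0.02080 = 3.169 × 10^-3 mol
From the 1:2 ratio, n(MgO) = 1/2 × 3.169 × 10^-3 = 1.585 × 10^-3 mol
mass of MgO = 1.585 × 10^-3 × 40.30 = 0.06386 g

0.06386 g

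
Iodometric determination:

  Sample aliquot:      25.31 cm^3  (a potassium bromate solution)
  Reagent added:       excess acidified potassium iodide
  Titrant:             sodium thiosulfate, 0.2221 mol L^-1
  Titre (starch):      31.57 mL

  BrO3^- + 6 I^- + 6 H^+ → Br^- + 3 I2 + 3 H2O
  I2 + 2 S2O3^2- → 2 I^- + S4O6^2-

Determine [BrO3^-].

n(S2O3^2-) = 0.03157 × 0.2221 = 7.012 × 10^-3 mol
n(I2) = n(S2O3^2-)/2 = 3.506 × 10^-3 mol
From the 1:3 ratio, n(BrO3^-) in the aliquot = 1/3 × 3.506 × 10^-3 = 1.169 × 10^-3 mol
[BrO3^-] = 1.169 × 10^-3 / 0.02531 = 0.04617 mol/L

0.04617 mol/L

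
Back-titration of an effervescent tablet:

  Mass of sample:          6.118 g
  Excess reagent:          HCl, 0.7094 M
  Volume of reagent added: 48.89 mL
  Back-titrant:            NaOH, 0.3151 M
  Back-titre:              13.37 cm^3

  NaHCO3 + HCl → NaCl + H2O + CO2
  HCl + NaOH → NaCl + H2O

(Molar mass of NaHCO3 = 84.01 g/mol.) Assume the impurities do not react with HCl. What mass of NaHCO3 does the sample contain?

n(HCl) added = 0.04889 × 0.7094 = 0.03468 mol
n(NaOH) used in back-titration = 0.01337 × 0.3151 = 4.213 × 10^-3 mol
n(HCl) left over = 4.213 × 10^-3 mol (1:1 ratio)
n(HCl) consumed by analyte = 0.03468 − 4.213 × 10^-3 = 0.03047 mol
n(NaHCO3) = 0.03047 mol (1:1 ratio)
mass of NaHCO3 = 0.03047 × 84.01 = 2.560 g

2.560 g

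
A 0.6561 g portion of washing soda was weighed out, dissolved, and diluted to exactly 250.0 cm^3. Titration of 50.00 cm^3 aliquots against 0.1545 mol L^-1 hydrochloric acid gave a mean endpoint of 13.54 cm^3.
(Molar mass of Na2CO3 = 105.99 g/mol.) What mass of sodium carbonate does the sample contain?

0.5543 g

Na2CO3 + 2 HCl → 2 NaCl + H2O + CO2
n(HCl) per titration = 0.01354 × 0.1545 = 2.092 × 10^-3 mol
From the 1:2 ratio, n(Na2CO3) in each aliquot = 1/2 × 2.092 × 10^-3 = 1.046 × 10^-3 mol
n(Na2CO3) in the whole flask = 1.046 × 10^-3 × 250.0/50.00 = 5.230 × 10^-3 mol
mass of Na2CO3 = 5.230 × 10^-3 × 105.99 = 0.5543 g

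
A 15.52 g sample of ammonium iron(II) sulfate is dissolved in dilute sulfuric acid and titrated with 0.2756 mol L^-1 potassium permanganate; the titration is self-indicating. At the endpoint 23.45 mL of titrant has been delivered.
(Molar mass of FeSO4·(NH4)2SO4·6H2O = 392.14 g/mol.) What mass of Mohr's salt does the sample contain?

MnO4^- + 5 Fe^2+ + 8 H^+ → Mn^2+ + 5 Fe^3+ + 4 H2O
n(KMnO4) = 0.02345 L × 0.2756 mol/L = 6.463 × 10^-3 mol
From the 5:1 ratio, n(FeSO4·(NH4)2SO4·6H2O) = 5/1 × 6.463 × 10^-3 = 0.03231 mol
mass of FeSO4·(NH4)2SO4·6H2O = 0.03231 × 392.14 g/mol = 12.67 g

12.67 g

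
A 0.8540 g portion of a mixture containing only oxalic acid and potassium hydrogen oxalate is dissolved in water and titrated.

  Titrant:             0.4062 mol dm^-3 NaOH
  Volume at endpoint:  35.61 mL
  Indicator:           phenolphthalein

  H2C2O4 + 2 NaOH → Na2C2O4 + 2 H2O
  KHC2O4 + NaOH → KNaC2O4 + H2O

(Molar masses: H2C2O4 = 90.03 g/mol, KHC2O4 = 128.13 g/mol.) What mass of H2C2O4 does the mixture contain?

n(NaOH) = 0.03561 × 0.4062 = 0.01446 mol
Let x = n(H2C2O4), y = n(KHC2O4).
Titrant: 2x + 1y = 0.01446;  mass: 90.03x + 128.13y = 0.8540
Solving, x = 6.012 × 10^-3 mol, y = 2.441 × 10^-3 mol
mass of H2C2O4 = 6.012 × 10^-3 × 90.03 = 0.5413 g

0.5413 g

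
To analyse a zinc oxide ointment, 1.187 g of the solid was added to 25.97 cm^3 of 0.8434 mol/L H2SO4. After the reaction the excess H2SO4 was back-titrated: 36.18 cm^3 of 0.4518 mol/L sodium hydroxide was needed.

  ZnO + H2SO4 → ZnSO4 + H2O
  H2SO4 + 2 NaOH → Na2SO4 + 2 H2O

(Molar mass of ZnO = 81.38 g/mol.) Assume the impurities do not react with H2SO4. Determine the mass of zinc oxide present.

n(H2SO4) added = 0.02597 × 0.8434 = 0.02190 mol
n(NaOH) used in back-titration = 0.03618 × 0.4518 = 0.01635 mol
From the 1:2 ratio, n(H2SO4) left over = 1/2 × 0.01635 = 8.173 × 10^-3 mol
n(H2SO4) consumed by analyte = 0.02190 − 8.173 × 10^-3 = 0.01373 mol
n(ZnO) = 0.01373 mol (1:1 ratio)
mass of ZnO = 0.01373 × 81.38 = 1.117 g

1.117 g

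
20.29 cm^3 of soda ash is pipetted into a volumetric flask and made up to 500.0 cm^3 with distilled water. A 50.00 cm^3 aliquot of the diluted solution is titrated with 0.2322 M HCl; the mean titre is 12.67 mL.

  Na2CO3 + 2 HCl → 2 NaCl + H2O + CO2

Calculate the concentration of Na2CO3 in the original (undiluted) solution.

0.7250 M

n(HCl) = 0.01267 × 0.2322 = 2.942 × 10^-3 mol
From the 1:2 ratio, n(Na2CO3) in the aliquot = 1/2 × 2.942 × 10^-3 = 1.471 × 10^-3 mol
[Na2CO3]_dilute = 1.471 × 10^-3 / 0.05000 = 0.02942 mol/L
Dilution factor = 500.0 / 20.29 = 24.64
[Na2CO3]_stock = 0.02942 × 24.64 = 0.7250 mol/L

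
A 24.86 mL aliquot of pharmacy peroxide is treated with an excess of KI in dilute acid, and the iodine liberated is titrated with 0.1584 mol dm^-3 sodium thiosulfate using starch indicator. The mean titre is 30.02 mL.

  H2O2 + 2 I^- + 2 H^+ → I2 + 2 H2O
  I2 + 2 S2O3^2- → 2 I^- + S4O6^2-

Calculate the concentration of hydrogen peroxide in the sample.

n(S2O3^2-) = 0.03002 × 0.1584 = 4.755 × 10^-3 mol
n(I2) = n(S2O3^2-)/2 = 2.378 × 10^-3 mol
n(H2O2) in the aliquot = 2.378 × 10^-3 mol (1:1 ratio)
[H2O2] = 2.378 × 10^-3 / 0.02486 = 0.09564 mol/L

0.09564 mol/L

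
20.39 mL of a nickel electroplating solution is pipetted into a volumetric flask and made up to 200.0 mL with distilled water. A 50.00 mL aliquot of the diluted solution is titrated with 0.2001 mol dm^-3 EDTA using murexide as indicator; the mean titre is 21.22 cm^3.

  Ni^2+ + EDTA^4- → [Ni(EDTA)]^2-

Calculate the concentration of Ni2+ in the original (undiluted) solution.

n(EDTA) = 0.02122 × 0.2001 = 4.246 × 10^-3 mol
n(Ni2+) in the aliquot = 4.246 × 10^-3 mol (1:1 ratio)
[Ni2+]_dilute = 4.246 × 10^-3 / 0.05000 = 0.08492 mol/L
Dilution factor = 200.0 / 20.39 = 9.809
[Ni2+]_stock = 0.08492 × 9.809 = 0.8330 mol/L

0.8330 mol/L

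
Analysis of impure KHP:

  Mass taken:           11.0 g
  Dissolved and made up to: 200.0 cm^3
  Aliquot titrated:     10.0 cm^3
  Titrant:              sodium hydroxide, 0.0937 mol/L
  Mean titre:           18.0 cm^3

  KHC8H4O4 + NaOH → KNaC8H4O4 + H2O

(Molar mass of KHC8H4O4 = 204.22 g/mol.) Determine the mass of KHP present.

n(NaOH) per titration = 0.0180 × 0.0937 = 1.69 × 10^-3 mol
n(KHC8H4O4) in each aliquot = 1.69 × 10^-3 mol (1:1 ratio)
n(KHC8H4O4) in the whole flask = 1.69 × 10^-3 × 200.0/10.0 = 0.0337 mol
mass of KHC8H4O4 = 0.0337 × 204.22 = 6.89 g

6.89 g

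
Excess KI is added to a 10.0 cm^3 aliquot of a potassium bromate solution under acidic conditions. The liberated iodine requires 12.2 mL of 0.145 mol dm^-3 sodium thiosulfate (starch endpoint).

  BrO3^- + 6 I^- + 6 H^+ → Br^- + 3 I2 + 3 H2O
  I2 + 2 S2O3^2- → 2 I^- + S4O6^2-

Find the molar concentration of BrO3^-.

n(S2O3^2-) = 0.0122 × 0.145 = 1.77 × 10^-3 mol
n(I2) = n(S2O3^2-)/2 = 8.84 × 10^-4 mol
From the 1:3 ratio, n(BrO3^-) in the aliquot = 1/3 × 8.84 × 10^-4 = 2.95 × 10^-4 mol
[BrO3^-] = 2.95 × 10^-4 / 0.0100 = 0.0295 mol/L

0.0295 mol/L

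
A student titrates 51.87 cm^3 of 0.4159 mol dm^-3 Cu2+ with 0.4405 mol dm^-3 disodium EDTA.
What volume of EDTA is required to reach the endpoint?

48.97 mL

Cu^2+ + EDTA^4- → [Cu(EDTA)]^2-
n(Cu2+) = 0.05187 L × 0.4159 mol/L = 0.02157 mol
n(EDTA) = 0.02157 mol (1:1 stoichiometry)
V(EDTA) = 0.02157 mol / 0.4405 mol/L = 0.04897 L = 48.97 mL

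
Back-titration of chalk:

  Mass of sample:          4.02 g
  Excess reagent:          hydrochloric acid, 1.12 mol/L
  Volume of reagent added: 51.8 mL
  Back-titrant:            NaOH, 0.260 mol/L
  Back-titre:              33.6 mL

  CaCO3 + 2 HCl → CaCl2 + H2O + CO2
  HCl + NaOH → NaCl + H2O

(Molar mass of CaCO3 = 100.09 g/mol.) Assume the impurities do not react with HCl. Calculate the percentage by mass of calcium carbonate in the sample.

61.3 %

n(HCl) added = 0.0518 × 1.12 = 0.0580 mol
n(NaOH) used in back-titration = 0.0336 × 0.260 = 8.74 × 10^-3 mol
n(HCl) left over = 8.74 × 10^-3 mol (1:1 ratio)
n(HCl) consumed by analyte = 0.0580 − 8.74 × 10^-3 = 0.0493 mol
From the 1:2 ratio, n(CaCO3) = 1/2 × 0.0493 = 0.0246 mol
mass of CaCO3 = 0.0246 × 100.09 = 2.47 g
% CaCO3 = 2.47 / 4.02 × 100 = 61.3 %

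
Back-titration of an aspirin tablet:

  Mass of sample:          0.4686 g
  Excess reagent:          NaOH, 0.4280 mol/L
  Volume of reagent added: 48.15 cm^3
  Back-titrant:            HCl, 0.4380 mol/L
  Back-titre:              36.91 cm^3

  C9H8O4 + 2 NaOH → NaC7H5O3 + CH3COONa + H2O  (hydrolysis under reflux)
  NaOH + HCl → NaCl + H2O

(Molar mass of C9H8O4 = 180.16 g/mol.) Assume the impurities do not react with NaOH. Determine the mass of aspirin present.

0.4001 g

n(NaOH) added = 0.04815 × 0.4280 = 0.02061 mol
n(HCl) used in back-titration = 0.03691 × 0.4380 = 0.01617 mol
n(NaOH) left over = 0.01617 mol (1:1 ratio)
n(NaOH) consumed by analyte = 0.02061 − 0.01617 = 4.442 × 10^-3 mol
From the 1:2 ratio, n(C9H8O4) = 1/2 × 4.442 × 10^-3 = 2.221 × 10^-3 mol
mass of C9H8O4 = 2.221 × 10^-3 × 180.16 = 0.4001 g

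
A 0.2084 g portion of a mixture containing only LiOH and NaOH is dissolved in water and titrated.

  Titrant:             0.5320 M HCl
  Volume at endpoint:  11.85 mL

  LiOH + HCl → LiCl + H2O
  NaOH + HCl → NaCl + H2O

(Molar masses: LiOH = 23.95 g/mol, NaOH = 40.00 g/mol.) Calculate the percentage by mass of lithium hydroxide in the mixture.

31.34 %

n(HCl) = 0.01185 × 0.5320 = 6.304 × 10^-3 mol
Let x = n(LiOH), y = n(NaOH).
Titrant: 1x + 1y = 6.304 × 10^-3;  mass: 23.95x + 40.00y = 0.2084
Solving, x = 2.727 × 10^-3 mol, y = 3.577 × 10^-3 mol
mass of LiOH = 2.727 × 10^-3 × 23.95 = 0.06531 g
% LiOH = 0.06531 / 0.2084 × 100 = 31.34 %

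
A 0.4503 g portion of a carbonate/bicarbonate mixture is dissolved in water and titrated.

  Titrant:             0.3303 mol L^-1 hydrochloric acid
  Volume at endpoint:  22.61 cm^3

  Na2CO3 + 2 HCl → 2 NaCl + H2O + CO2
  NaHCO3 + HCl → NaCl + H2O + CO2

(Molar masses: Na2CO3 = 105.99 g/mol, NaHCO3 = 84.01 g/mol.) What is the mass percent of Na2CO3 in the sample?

67.20 %

n(HCl) = 0.02261 × 0.3303 = 7.468 × 10^-3 mol
Let x = n(Na2CO3), y = n(NaHCO3).
Titrant: 2x + 1y = 7.468 × 10^-3;  mass: 105.99x + 84.01y = 0.4503
Solving, x = 2.855 × 10^-3 mol, y = 1.758 × 10^-3 mol
mass of Na2CO3 = 2.855 × 10^-3 × 105.99 = 0.3026 g
% Na2CO3 = 0.3026 / 0.4503 × 100 = 67.20 %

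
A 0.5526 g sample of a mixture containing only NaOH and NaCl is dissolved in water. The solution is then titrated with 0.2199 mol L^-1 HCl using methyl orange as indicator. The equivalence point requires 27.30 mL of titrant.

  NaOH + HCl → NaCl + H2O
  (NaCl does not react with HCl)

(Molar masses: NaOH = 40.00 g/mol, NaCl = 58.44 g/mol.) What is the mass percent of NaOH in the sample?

n(HCl) = 0.02730 × 0.2199 = 6.003 × 10^-3 mol
Let x = n(NaOH), y = n(NaCl).
Titrant: 1x = 6.003 × 10^-3;  mass: 40.00x + 58.44y = 0.5526
Solving, x = 6.003 × 10^-3 mol, y = 5.347 × 10^-3 mol
mass of NaOH = 6.003 × 10^-3 × 40.00 = 0.2401 g
% NaOH = 0.2401 / 0.5526 × 100 = 43.45 %

43.45 %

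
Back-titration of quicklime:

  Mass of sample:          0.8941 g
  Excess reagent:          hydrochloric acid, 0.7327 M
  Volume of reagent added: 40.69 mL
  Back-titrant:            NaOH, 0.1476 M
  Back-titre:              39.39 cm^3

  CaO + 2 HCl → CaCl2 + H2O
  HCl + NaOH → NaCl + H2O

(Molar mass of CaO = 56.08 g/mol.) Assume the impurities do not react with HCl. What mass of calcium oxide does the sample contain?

n(HCl) added = 0.04069 × 0.7327 = 0.02981 mol
n(NaOH) used in back-titration = 0.03939 × 0.1476 = 5.814 × 10^-3 mol
n(HCl) left over = 5.814 × 10^-3 mol (1:1 ratio)
n(HCl) consumed by analyte = 0.02981 − 5.814 × 10^-3 = 0.02400 mol
From the 1:2 ratio, n(CaO) = 1/2 × 0.02400 = 0.01200 mol
mass of CaO = 0.01200 × 56.08 = 0.6729 g

0.6729 g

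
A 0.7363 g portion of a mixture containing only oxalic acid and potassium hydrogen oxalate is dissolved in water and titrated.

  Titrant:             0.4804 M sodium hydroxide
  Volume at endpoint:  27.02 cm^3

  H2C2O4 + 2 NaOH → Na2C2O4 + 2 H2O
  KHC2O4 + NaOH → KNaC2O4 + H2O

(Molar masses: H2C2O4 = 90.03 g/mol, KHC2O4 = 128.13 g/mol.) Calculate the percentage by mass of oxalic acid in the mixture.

68.18 %

n(NaOH) = 0.02702 × 0.4804 = 0.01298 mol
Let x = n(H2C2O4), y = n(KHC2O4).
Titrant: 2x + 1y = 0.01298;  mass: 90.03x + 128.13y = 0.7363
Solving, x = 5.576 × 10^-3 mol, y = 1.829 × 10^-3 mol
mass of H2C2O4 = 5.576 × 10^-3 × 90.03 = 0.5020 g
% H2C2O4 = 0.5020 / 0.7363 × 100 = 68.18 %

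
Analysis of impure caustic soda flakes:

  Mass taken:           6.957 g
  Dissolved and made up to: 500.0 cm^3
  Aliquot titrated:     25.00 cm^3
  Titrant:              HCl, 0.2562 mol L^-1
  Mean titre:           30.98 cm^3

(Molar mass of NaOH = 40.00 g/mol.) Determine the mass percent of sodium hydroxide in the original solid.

91.27 %

NaOH + HCl → NaCl + H2O
n(HCl) per titration = 0.03098 × 0.2562 = 7.937 × 10^-3 mol
n(NaOH) in each aliquot = 7.937 × 10^-3 mol (1:1 ratio)
n(NaOH) in the whole flask = 7.937 × 10^-3 × 500.0/25.00 = 0.1587 mol
mass of NaOH = 0.1587 × 40.00 = 6.350 g
% NaOH = 6.350 / 6.957 × 100 = 91.27 %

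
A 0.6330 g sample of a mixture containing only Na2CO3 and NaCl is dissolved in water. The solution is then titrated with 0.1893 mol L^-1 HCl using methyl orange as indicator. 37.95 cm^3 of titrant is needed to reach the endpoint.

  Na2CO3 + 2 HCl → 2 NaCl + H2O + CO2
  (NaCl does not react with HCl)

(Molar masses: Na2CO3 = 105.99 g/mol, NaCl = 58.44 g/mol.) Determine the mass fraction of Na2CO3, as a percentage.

60.14 %

n(HCl) = 0.03795 × 0.1893 = 7.184 × 10^-3 mol
Let x = n(Na2CO3), y = n(NaCl).
Titrant: 2x = 7.184 × 10^-3;  mass: 105.99x + 58.44y = 0.6330
Solving, x = 3.592 × 10^-3 mol, y = 4.317 × 10^-3 mol
mass of Na2CO3 = 3.592 × 10^-3 × 105.99 = 0.3807 g
% Na2CO3 = 0.3807 / 0.6330 × 100 = 60.14 %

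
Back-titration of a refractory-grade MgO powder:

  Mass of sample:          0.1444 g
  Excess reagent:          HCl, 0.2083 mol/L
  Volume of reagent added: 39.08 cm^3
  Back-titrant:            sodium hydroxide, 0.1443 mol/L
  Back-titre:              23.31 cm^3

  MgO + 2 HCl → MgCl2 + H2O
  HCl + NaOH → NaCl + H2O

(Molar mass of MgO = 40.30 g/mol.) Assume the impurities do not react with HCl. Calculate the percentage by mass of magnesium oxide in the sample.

n(HCl) added = 0.03908 × 0.2083 = 8.140 × 10^-3 mol
n(NaOH) used in back-titration = 0.02331 × 0.1443 = 3.364 × 10^-3 mol
n(HCl) left over = 3.364 × 10^-3 mol (1:1 ratio)
n(HCl) consumed by analyte = 8.140 × 10^-3 − 3.364 × 10^-3 = 4.777 × 10^-3 mol
From the 1:2 ratio, n(MgO) = 1/2 × 4.777 × 10^-3 = 2.388 × 10^-3 mol
mass of MgO = 2.388 × 10^-3 × 40.30 = 0.09625 g
% MgO = 0.09625 / 0.1444 × 100 = 66.66 %

66.66 %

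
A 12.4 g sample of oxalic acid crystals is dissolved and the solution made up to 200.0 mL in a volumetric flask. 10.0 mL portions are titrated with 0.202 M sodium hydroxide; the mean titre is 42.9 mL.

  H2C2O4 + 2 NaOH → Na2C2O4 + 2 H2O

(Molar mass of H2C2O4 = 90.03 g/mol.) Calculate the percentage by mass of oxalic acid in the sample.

n(NaOH) per titration = 0.0429 × 0.202 = 8.67 × 10^-3 mol
From the 1:2 ratio, n(H2C2O4) in each aliquot = 1/2 × 8.67 × 10^-3 = 4.33 × 10^-3 mol
n(H2C2O4) in the whole flask = 4.33 × 10^-3 × 200.0/10.0 = 0.0867 mol
mass of H2C2O4 = 0.0867 × 90.03 = 7.80 g
% H2C2O4 = 7.80 / 12.4 × 100 = 62.9 %

62.9 %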